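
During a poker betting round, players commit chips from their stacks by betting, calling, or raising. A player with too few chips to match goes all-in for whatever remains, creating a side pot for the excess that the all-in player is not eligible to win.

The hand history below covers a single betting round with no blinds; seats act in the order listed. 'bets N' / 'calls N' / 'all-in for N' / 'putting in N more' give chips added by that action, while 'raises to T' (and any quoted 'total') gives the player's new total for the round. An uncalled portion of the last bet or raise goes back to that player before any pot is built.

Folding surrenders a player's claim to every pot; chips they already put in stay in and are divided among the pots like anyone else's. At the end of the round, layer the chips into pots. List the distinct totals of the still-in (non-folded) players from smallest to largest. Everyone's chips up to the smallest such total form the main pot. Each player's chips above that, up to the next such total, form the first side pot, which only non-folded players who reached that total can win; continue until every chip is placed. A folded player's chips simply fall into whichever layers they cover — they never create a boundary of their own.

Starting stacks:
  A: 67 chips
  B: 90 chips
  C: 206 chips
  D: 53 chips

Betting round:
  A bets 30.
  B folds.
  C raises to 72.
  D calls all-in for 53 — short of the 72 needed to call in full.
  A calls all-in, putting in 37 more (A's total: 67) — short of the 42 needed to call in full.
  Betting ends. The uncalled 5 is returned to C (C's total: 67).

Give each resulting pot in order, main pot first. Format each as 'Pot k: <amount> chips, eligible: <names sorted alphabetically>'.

Contributions (after 5 returned to C): A=67, C=67, D=53
Folded: B
Pot levels (distinct totals of non-folded players): 53, 67
Layer 1-53: 53 each from A, C, D = 53*3 = 159 chips; eligible A, C, D
Layer 54-67: 14 each from A, C = 14*2 = 28 chips; eligible A, C

Pot 1: 159 chips, eligible: A, C, D
Pot 2: 28 chips, eligible: A, C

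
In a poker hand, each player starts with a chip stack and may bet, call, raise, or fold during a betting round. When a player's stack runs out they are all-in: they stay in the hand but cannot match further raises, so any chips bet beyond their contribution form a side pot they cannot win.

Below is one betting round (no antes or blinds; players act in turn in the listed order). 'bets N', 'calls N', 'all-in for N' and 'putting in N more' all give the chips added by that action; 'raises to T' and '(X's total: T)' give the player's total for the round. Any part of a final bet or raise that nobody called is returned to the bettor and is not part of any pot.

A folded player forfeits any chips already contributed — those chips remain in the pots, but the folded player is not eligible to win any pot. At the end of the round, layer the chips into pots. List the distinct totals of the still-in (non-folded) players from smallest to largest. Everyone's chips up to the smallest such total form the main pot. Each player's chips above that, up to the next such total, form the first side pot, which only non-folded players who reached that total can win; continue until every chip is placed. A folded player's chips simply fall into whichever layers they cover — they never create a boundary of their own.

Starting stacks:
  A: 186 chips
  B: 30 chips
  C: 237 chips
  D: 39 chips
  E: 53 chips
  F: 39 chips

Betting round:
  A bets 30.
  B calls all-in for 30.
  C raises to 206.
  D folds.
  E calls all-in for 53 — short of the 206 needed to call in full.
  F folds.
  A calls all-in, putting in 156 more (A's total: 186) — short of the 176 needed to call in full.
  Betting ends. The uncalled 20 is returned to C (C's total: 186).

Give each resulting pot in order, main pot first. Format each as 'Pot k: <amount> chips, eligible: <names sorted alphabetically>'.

Pot 1: 120 chips, eligible: A, B, C, E
Pot 2: 69 chips, eligible: A, C, E
Pot 3: 266 chips, eligible: A, C

Derivation:
Contributions (after 20 returned to C): A=186, B=30, C=186, E=53
Folded: D, F
Pot levels (distinct totals of non-folded players): 30, 53, 186
Layer 1-30: 30 each from A, B, C, E = 30*4 = 120 chips; eligible A, B, C, E
Layer 31-53: 23 each from A, C, E = 23*3 = 69 chips; eligible A, C, E
Layer 54-186: 133 each from A, C = 133*2 = 266 chips; eligible A, C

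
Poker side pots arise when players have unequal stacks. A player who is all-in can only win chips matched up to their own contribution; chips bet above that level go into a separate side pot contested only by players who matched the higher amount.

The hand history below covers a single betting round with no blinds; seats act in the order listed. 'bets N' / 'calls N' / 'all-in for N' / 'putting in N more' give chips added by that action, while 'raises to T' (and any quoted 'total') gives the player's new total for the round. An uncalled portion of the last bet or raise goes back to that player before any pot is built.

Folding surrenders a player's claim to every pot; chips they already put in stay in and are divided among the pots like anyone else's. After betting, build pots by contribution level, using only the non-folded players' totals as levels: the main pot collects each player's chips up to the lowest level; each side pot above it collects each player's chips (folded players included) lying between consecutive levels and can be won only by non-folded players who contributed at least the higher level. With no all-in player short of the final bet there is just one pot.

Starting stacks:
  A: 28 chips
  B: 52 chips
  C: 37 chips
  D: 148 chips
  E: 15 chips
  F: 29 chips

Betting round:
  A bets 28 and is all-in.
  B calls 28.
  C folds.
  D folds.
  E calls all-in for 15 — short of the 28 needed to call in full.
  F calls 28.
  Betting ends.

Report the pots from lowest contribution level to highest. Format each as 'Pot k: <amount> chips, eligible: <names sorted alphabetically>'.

Contributions: A=28, B=28, E=15, F=28
Folded: C, D
Pot levels (distinct totals of non-folded players): 15, 28
Layer 1-15: 15 each from A, B, E, F = 15*4 = 60 chips; eligible A, B, E, F
Layer 16-28: 13 each from A, B, F = 13*3 = 39 chips; eligible A, B, F

Pot 1: 60 chips, eligible: A, B, E, F
Pot 2: 39 chips, eligible: A, B, F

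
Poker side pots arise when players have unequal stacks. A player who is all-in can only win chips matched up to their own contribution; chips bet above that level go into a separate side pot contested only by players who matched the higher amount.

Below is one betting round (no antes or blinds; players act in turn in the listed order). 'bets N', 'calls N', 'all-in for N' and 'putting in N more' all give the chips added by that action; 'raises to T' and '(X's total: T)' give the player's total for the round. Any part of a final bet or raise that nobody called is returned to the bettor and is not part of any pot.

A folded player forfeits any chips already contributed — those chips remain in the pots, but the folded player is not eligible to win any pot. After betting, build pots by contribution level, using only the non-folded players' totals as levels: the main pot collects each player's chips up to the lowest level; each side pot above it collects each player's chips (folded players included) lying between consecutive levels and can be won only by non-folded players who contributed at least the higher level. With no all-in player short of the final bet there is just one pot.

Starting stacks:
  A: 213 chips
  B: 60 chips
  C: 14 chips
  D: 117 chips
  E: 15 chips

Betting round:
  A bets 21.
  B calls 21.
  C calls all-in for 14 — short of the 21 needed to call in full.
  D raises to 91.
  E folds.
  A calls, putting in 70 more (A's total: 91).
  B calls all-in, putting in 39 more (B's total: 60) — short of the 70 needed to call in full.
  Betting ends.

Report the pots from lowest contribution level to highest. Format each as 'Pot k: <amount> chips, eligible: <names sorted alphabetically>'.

Contributions: A=91, B=60, C=14, D=91
Folded: E
Pot levels (distinct totals of non-folded players): 14, 60, 91
Layer 1-14: 14 each from A, B, C, D = 14*4 = 56 chips; eligible A, B, C, D
Layer 15-60: 46 each from A, B, D = 46*3 = 138 chips; eligible A, B, D
Layer 61-91: 31 each from A, D = 31*2 = 62 chips; eligible A, D

Pot 1: 56 chips, eligible: A, B, C, D
Pot 2: 138 chips, eligible: A, B, D
Pot 3: 62 chips, eligible: A, D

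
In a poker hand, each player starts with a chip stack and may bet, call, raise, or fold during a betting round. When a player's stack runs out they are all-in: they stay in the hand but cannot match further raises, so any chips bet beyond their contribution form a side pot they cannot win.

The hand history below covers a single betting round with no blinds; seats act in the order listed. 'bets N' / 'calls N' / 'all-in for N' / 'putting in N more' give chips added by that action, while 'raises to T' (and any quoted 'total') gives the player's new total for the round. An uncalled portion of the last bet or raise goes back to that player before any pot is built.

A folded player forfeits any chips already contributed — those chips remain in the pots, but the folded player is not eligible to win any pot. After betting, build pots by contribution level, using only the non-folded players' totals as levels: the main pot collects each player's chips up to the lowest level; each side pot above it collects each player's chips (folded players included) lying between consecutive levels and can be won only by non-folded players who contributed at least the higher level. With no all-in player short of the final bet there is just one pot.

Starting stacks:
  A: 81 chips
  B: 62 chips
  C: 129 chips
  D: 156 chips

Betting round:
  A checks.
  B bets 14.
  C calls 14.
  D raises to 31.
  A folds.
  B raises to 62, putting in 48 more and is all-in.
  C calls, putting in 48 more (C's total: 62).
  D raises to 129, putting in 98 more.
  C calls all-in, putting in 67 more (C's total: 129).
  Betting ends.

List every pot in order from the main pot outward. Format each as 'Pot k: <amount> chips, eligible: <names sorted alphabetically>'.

Pot 1: 186 chips, eligible: B, C, D
Pot 2: 134 chips, eligible: C, D

Derivation:
Contributions: B=62, C=129, D=129
Folded: A
Pot levels (distinct totals of non-folded players): 62, 129
Layer 1-62: 62 each from B, C, D = 62*3 = 186 chips; eligible B, C, D
Layer 63-129: 67 each from C, D = 67*2 = 134 chips; eligible C, D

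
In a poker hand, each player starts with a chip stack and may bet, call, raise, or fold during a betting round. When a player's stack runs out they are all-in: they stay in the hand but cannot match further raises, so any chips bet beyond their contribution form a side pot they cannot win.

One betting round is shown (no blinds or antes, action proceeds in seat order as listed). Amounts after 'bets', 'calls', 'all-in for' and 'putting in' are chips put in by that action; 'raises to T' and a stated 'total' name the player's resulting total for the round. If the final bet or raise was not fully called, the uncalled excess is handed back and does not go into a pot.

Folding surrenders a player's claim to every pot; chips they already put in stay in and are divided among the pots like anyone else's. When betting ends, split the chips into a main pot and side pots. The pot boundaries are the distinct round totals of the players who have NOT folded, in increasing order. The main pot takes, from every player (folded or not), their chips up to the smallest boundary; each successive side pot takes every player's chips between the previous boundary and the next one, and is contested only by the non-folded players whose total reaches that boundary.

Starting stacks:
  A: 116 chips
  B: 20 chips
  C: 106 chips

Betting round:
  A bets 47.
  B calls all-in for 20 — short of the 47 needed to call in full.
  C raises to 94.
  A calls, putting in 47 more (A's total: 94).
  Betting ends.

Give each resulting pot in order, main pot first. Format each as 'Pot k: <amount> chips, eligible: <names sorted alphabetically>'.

Pot 1: 60 chips, eligible: A, B, C
Pot 2: 148 chips, eligible: A, C

Derivation:
Contributions: A=94, B=20, C=94
Pot levels (distinct totals of non-folded players): 20, 94
Layer 1-20: 20 each from A, B, C = 20*3 = 60 chips; eligible A, B, C
Layer 21-94: 74 each from A, C = 74*2 = 148 chips; eligible A, C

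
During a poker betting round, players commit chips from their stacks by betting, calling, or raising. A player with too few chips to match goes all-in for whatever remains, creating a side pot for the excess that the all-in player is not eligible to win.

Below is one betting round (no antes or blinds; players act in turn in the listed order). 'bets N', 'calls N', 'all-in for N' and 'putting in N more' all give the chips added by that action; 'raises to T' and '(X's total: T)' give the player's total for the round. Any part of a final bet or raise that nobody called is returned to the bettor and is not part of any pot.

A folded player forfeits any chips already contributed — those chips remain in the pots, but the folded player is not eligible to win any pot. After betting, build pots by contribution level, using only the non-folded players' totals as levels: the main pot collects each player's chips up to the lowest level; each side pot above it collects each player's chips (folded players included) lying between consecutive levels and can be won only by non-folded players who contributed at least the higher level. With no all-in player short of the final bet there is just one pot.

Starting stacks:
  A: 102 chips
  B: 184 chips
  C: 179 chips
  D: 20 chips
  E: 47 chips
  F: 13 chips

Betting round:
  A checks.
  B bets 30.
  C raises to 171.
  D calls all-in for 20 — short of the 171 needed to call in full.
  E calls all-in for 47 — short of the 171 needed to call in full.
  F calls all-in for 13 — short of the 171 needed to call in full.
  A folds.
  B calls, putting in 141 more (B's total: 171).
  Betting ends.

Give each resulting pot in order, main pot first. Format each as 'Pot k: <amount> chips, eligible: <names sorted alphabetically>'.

Pot 1: 65 chips, eligible: B, C, D, E, F
Pot 2: 28 chips, eligible: B, C, D, E
Pot 3: 81 chips, eligible: B, C, E
Pot 4: 248 chips, eligible: B, C

Derivation:
Contributions: B=171, C=171, D=20, E=47, F=13
Folded: A
Pot levels (distinct totals of non-folded players): 13, 20, 47, 171
Layer 1-13: 13 each from B, C, D, E, F = 13*5 = 65 chips; eligible B, C, D, E, F
Layer 14-20: 7 each from B, C, D, E = 7*4 = 28 chips; eligible B, C, D, E
Layer 21-47: 27 each from B, C, E = 27*3 = 81 chips; eligible B, C, E
Layer 48-171: 124 each from B, C = 124*2 = 248 chips; eligible B, C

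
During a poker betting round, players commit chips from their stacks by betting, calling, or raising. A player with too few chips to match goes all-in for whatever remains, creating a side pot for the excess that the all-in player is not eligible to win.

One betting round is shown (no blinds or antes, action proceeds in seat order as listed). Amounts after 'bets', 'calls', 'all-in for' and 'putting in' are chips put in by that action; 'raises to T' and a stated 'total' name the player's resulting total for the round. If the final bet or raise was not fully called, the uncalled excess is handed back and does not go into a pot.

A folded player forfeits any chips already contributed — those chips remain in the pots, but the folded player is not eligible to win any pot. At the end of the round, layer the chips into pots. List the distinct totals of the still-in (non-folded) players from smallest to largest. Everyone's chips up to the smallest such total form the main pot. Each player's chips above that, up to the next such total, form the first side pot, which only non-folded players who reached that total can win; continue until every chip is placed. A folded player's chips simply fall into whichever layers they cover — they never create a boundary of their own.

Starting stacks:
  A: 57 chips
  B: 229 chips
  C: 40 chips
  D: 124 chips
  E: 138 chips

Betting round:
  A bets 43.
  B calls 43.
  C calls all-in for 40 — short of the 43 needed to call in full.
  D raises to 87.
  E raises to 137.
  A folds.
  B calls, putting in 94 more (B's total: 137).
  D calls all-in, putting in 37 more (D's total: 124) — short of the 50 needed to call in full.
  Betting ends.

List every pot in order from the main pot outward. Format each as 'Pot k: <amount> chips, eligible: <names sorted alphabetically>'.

Pot 1: 200 chips, eligible: B, C, D, E
Pot 2: 255 chips, eligible: B, D, E
Pot 3: 26 chips, eligible: B, E

Derivation:
Contributions: A=43, B=137, C=40, D=124, E=137
Folded: A
Pot levels (distinct totals of non-folded players): 40, 124, 137
Layer 1-40: 40 each from A, B, C, D, E = 40*5 = 200 chips; eligible B, C, D, E
Layer 41-124: A 3 + B 84 + D 84 + E 84 = 255 chips; eligible B, D, E
Layer 125-137: 13 each from B, E = 13*2 = 26 chips; eligible B, E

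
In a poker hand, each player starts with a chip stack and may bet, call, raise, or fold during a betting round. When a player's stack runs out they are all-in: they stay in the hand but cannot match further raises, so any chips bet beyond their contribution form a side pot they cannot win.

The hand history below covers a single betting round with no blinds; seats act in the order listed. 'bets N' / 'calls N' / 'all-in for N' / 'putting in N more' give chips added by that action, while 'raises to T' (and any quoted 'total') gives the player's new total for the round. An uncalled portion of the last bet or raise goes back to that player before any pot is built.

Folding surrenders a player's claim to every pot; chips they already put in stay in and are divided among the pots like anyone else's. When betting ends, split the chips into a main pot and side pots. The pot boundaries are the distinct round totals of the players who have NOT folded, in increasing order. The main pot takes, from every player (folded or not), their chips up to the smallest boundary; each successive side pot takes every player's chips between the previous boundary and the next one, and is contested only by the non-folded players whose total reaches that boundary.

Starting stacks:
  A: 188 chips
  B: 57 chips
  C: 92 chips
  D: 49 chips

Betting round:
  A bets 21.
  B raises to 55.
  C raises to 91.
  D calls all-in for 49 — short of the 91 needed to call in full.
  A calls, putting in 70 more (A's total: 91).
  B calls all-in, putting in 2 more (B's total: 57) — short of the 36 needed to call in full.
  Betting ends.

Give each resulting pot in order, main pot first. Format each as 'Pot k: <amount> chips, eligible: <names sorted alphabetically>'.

Contributions: A=91, B=57, C=91, D=49
Pot levels (distinct totals of non-folded players): 49, 57, 91
Layer 1-49: 49 each from A, B, C, D = 49*4 = 196 chips; eligible A, B, C, D
Layer 50-57: 8 each from A, B, C = 8*3 = 24 chips; eligible A, B, C
Layer 58-91: 34 each from A, C = 34*2 = 68 chips; eligible A, C

Pot 1: 196 chips, eligible: A, B, C, D
Pot 2: 24 chips, eligible: A, B, C
Pot 3: 68 chips, eligible: A, C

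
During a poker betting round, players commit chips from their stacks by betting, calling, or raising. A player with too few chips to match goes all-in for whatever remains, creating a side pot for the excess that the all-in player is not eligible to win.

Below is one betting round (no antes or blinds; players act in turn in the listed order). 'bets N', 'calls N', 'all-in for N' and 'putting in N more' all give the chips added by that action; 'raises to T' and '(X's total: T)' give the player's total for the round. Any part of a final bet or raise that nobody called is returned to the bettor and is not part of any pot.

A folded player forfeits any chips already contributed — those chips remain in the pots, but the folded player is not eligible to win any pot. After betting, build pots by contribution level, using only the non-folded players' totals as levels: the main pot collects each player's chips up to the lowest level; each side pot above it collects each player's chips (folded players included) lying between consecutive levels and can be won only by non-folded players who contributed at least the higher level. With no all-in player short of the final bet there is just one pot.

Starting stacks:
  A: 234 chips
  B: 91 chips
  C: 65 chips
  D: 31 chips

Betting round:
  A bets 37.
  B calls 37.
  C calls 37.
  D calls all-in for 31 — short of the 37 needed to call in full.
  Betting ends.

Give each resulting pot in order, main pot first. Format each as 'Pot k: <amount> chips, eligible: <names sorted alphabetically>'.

Pot 1: 124 chips, eligible: A, B, C, D
Pot 2: 18 chips, eligible: A, B, C

Derivation:
Contributions: A=37, B=37, C=37, D=31
Pot levels (distinct totals of non-folded players): 31, 37
Layer 1-31: 31 each from A, B, C, D = 31*4 = 124 chips; eligible A, B, C, D
Layer 32-37: 6 each from A, B, C = 6*3 = 18 chips; eligible A, B, C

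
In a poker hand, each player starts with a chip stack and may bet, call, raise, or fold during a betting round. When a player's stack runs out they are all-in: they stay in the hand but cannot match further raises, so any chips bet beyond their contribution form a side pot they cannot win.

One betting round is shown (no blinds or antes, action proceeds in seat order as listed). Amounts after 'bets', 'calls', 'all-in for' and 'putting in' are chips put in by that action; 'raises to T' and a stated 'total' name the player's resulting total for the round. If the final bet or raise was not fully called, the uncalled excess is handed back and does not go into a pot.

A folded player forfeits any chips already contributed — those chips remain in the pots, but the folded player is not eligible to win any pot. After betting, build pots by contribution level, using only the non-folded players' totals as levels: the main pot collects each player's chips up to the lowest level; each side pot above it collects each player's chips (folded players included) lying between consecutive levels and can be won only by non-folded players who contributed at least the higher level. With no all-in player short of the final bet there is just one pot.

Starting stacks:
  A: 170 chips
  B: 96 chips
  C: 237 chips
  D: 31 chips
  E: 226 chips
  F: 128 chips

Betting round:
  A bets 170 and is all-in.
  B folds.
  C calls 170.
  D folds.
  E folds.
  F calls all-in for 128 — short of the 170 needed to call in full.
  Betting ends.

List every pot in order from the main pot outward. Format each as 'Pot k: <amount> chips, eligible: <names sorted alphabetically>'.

Pot 1: 384 chips, eligible: A, C, F
Pot 2: 84 chips, eligible: A, C

Derivation:
Contributions: A=170, C=170, F=128
Folded: B, D, E
Pot levels (distinct totals of non-folded players): 128, 170
Layer 1-128: 128 each from A, C, F = 128*3 = 384 chips; eligible A, C, F
Layer 129-170: 42 each from A, C = 42*2 = 84 chips; eligible A, C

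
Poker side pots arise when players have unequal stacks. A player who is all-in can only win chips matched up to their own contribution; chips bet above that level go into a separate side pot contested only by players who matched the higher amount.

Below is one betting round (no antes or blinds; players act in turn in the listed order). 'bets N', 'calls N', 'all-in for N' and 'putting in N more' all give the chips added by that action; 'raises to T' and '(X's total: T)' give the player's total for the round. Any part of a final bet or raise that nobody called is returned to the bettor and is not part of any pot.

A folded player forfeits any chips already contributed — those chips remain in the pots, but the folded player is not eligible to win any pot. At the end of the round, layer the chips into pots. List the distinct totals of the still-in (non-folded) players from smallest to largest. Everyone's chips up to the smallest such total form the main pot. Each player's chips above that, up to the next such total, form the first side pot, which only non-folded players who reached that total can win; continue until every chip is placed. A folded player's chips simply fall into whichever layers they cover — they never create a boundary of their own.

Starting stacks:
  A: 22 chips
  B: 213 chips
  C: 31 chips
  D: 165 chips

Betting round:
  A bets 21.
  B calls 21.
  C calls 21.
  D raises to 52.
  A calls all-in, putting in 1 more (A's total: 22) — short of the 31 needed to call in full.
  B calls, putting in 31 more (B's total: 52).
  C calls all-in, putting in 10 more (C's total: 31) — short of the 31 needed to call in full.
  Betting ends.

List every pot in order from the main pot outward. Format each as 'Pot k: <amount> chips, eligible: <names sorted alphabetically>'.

Contributions: A=22, B=52, C=31, D=52
Pot levels (distinct totals of non-folded players): 22, 31, 52
Layer 1-22: 22 each from A, B, C, D = 22*4 = 88 chips; eligible A, B, C, D
Layer 23-31: 9 each from B, C, D = 9*3 = 27 chips; eligible B, C, D
Layer 32-52: 21 each from B, D = 21*2 = 42 chips; eligible B, D

Pot 1: 88 chips, eligible: A, B, C, D
Pot 2: 27 chips, eligible: B, C, D
Pot 3: 42 chips, eligible: B, D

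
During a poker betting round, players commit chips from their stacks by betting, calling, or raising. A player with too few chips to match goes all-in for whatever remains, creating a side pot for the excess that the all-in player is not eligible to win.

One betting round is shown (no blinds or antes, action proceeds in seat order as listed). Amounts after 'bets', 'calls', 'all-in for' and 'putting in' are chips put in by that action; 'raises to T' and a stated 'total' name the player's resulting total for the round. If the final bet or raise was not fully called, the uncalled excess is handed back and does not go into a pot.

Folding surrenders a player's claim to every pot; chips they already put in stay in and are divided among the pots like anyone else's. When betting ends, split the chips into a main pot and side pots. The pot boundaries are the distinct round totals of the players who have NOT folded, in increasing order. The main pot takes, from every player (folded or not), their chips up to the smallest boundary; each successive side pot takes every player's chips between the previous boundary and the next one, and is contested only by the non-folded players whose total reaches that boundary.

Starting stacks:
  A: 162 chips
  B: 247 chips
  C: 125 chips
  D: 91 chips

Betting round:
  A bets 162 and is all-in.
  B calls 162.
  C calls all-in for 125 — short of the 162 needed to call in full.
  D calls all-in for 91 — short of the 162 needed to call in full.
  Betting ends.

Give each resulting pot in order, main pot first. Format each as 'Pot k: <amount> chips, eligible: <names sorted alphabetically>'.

Contributions: A=162, B=162, C=125, D=91
Pot levels (distinct totals of non-folded players): 91, 125, 162
Layer 1-91: 91 each from A, B, C, D = 91*4 = 364 chips; eligible A, B, C, D
Layer 92-125: 34 each from A, B, C = 34*3 = 102 chips; eligible A, B, C
Layer 126-162: 37 each from A, B = 37*2 = 74 chips; eligible A, B

Pot 1: 364 chips, eligible: A, B, C, D
Pot 2: 102 chips, eligible: A, B, C
Pot 3: 74 chips, eligible: A, B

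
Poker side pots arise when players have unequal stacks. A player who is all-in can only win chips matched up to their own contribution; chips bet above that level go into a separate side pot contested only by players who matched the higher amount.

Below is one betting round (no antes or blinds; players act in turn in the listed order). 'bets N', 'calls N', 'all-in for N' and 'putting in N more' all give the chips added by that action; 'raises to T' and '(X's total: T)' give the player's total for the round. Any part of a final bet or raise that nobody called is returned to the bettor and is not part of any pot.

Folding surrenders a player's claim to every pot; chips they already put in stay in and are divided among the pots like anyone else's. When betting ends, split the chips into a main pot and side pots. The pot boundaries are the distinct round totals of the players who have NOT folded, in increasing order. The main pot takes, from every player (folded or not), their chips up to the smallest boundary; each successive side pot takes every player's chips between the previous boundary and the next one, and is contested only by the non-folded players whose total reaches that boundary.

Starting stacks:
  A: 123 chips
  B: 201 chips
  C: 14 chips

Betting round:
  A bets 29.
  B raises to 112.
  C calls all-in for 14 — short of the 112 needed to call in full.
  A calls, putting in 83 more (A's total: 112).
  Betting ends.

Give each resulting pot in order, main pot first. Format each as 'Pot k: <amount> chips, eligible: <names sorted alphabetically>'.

Contributions: A=112, B=112, C=14
Pot levels (distinct totals of non-folded players): 14, 112
Layer 1-14: 14 each from A, B, C = 14*3 = 42 chips; eligible A, B, C
Layer 15-112: 98 each from A, B = 98*2 = 196 chips; eligible A, B

Pot 1: 42 chips, eligible: A, B, C
Pot 2: 196 chips, eligible: A, B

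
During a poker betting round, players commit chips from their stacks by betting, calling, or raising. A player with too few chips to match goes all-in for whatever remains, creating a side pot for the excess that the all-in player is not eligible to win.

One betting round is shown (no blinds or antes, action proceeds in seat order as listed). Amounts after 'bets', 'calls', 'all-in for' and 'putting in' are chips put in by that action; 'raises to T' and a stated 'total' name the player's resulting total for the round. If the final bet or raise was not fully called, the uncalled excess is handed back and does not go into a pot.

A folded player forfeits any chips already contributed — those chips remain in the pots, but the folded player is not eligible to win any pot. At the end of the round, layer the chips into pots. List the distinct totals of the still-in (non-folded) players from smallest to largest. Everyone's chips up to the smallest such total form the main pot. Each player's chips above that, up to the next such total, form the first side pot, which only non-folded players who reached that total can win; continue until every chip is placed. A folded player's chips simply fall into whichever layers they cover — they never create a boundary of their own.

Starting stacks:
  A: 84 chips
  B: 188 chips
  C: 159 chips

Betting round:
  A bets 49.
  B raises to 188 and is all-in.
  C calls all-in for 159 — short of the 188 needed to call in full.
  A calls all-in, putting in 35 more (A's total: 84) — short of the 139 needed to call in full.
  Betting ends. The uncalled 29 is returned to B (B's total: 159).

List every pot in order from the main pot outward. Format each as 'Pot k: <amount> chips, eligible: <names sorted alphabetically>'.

Pot 1: 252 chips, eligible: A, B, C
Pot 2: 150 chips, eligible: B, C

Derivation:
Contributions (after 29 returned to B): A=84, B=159, C=159
Pot levels (distinct totals of non-folded players): 84, 159
Layer 1-84: 84 each from A, B, C = 84*3 = 252 chips; eligible A, B, C
Layer 85-159: 75 each from B, C = 75*2 = 150 chips; eligible B, C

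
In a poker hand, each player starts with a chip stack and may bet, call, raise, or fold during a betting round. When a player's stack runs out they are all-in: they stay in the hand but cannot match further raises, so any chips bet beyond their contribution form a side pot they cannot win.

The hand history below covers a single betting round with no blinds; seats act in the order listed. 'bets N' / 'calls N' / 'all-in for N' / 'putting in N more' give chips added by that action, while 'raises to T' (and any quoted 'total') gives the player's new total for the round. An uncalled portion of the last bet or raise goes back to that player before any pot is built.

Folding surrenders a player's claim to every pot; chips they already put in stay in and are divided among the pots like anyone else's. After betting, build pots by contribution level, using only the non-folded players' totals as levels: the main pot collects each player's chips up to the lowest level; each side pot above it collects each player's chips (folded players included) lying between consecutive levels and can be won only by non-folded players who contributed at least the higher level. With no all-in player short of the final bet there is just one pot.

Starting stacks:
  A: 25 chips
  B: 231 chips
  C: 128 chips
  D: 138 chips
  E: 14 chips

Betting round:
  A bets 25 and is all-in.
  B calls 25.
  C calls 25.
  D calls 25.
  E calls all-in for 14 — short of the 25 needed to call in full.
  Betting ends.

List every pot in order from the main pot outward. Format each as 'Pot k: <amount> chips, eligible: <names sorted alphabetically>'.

Contributions: A=25, B=25, C=25, D=25, E=14
Pot levels (distinct totals of non-folded players): 14, 25
Layer 1-14: 14 each from A, B, C, D, E = 14*5 = 70 chips; eligible A, B, C, D, E
Layer 15-25: 11 each from A, B, C, D = 11*4 = 44 chips; eligible A, B, C, D

Pot 1: 70 chips, eligible: A, B, C, D, E
Pot 2: 44 chips, eligible: A, B, C, D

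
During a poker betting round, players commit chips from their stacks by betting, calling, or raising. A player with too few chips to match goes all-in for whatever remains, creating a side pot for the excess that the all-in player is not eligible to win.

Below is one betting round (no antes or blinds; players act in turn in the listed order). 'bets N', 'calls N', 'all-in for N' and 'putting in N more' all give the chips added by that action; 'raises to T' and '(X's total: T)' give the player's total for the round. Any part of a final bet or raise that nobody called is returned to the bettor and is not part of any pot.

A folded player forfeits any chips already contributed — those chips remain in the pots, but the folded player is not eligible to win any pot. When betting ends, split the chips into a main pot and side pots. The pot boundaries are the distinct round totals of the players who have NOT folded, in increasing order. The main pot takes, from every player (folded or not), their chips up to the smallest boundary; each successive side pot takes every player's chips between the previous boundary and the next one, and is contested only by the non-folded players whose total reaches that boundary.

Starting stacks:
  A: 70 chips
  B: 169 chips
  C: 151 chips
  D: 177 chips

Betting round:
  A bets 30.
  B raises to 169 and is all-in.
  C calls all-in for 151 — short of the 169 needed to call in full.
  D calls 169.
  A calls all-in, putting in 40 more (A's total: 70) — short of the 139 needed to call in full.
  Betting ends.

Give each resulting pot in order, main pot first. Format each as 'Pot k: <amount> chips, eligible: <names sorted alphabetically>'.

Pot 1: 280 chips, eligible: A, B, C, D
Pot 2: 243 chips, eligible: B, C, D
Pot 3: 36 chips, eligible: B, D

Derivation:
Contributions: A=70, B=169, C=151, D=169
Pot levels (distinct totals of non-folded players): 70, 151, 169
Layer 1-70: 70 each from A, B, C, D = 70*4 = 280 chips; eligible A, B, C, D
Layer 71-151: 81 each from B, C, D = 81*3 = 243 chips; eligible B, C, D
Layer 152-169: 18 each from B, D = 18*2 = 36 chips; eligible B, D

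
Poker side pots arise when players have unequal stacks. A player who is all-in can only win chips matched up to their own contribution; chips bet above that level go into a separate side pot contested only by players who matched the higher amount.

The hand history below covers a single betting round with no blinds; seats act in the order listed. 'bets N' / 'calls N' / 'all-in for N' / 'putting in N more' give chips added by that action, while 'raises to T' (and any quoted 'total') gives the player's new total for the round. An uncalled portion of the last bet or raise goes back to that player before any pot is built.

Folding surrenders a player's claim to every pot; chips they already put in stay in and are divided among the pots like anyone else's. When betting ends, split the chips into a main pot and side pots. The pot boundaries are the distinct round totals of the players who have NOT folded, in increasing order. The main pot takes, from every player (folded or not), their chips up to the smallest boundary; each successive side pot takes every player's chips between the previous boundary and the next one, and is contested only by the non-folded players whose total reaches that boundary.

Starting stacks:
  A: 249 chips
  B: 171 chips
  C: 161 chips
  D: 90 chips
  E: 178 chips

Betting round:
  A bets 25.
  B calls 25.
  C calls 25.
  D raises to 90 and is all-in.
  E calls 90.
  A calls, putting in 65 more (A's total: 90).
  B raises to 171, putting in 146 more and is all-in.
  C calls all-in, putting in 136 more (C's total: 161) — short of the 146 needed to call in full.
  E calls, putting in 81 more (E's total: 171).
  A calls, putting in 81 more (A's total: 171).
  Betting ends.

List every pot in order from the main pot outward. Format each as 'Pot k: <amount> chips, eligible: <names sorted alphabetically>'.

Pot 1: 450 chips, eligible: A, B, C, D, E
Pot 2: 284 chips, eligible: A, B, C, E
Pot 3: 30 chips, eligible: A, B, E

Derivation:
Contributions: A=171, B=171, C=161, D=90, E=171
Pot levels (distinct totals of non-folded players): 90, 161, 171
Layer 1-90: 90 each from A, B, C, D, E = 90*5 = 450 chips; eligible A, B, C, D, E
Layer 91-161: 71 each from A, B, C, E = 71*4 = 284 chips; eligible A, B, C, E
Layer 162-171: 10 each from A, B, E = 10*3 = 30 chips; eligible A, B, E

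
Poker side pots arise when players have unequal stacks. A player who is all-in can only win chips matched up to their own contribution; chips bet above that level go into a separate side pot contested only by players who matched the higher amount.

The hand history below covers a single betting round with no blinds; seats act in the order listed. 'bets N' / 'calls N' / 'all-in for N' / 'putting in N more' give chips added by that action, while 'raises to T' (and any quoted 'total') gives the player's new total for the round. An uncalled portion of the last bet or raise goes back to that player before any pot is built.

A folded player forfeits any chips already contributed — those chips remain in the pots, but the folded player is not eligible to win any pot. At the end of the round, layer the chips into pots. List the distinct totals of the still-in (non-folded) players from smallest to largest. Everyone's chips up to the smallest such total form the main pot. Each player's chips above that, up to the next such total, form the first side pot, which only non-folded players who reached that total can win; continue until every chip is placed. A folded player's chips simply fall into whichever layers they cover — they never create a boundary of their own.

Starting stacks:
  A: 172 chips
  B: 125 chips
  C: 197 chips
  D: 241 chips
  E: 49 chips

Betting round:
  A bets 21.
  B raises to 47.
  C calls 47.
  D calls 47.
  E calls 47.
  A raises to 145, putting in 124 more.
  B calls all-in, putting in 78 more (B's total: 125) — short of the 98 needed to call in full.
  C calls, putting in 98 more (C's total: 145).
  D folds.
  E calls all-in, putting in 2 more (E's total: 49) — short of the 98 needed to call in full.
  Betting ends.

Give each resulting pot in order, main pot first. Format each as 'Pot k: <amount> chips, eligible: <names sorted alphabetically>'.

Contributions: A=145, B=125, C=145, D=47, E=49
Folded: D
Pot levels (distinct totals of non-folded players): 49, 125, 145
Layer 1-49: A 49 + B 49 + C 49 + D 47 + E 49 = 243 chips; eligible A, B, C, E
Layer 50-125: 76 each from A, B, C = 76*3 = 228 chips; eligible A, B, C
Layer 126-145: 20 each from A, C = 20*2 = 40 chips; eligible A, C

Pot 1: 243 chips, eligible: A, B, C, E
Pot 2: 228 chips, eligible: A, B, C
Pot 3: 40 chips, eligible: A, C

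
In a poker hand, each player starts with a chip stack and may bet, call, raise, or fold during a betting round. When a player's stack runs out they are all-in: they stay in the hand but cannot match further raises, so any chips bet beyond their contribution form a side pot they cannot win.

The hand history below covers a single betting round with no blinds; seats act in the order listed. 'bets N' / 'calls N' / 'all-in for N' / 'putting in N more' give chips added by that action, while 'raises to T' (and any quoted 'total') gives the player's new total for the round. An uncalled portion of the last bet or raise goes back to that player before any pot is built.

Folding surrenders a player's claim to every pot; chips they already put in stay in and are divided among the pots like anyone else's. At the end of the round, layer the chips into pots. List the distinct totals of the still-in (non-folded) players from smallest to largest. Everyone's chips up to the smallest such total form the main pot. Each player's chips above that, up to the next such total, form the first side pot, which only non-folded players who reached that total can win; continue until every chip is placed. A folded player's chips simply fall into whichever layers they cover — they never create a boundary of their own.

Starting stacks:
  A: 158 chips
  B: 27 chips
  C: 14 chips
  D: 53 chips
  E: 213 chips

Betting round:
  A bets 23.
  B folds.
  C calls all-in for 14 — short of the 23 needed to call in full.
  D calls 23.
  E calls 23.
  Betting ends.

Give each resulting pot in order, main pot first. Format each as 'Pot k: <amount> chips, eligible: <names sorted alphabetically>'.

Contributions: A=23, C=14, D=23, E=23
Folded: B
Pot levels (distinct totals of non-folded players): 14, 23
Layer 1-14: 14 each from A, C, D, E = 14*4 = 56 chips; eligible A, C, D, E
Layer 15-23: 9 each from A, D, E = 9*3 = 27 chips; eligible A, D, E

Pot 1: 56 chips, eligible: A, C, D, E
Pot 2: 27 chips, eligible: A, D, E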